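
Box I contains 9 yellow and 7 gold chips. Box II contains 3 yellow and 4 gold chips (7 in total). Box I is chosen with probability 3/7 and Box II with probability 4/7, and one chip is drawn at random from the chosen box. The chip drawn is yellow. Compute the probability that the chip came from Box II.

64/127

P(yellow | Box I) = 9/16; P(yellow | Box II) = 3/7.
P(yellow) = 3/7·9/16 + 4/7·3/7 = 381/784.
By Bayes' rule, P(Box II | yellow) = 12/49 / 381/784 = 64/127 ≈ 0.5039.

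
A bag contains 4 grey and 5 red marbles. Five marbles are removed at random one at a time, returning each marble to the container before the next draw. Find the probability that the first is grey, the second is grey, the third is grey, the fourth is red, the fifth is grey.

Multiply the conditional probability of each draw in order, with replacement (the composition resets each draw).
P = (4/9) · (4/9) · (4/9) · (5/9) · (4/9) = 1280/59049 ≈ 0.0217.

1280/59049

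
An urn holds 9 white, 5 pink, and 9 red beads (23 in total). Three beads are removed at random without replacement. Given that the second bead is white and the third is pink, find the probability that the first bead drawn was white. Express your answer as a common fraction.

P(first=white and the second bead is white and the third is pink) = (9/23)·(8/22)·(5/21) = 60/1771.
P(E) = Σ over first color = 60/1771 + 30/1771 + 135/3542 = 45/506.
By Bayes, P(first=white | E) = 60/1771 / 45/506 = 8/21 ≈ 0.3810.

8/21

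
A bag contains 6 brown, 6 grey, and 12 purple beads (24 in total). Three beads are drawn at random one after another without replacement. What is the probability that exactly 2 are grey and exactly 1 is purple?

Unordered draws without replacement: count favorable combinations over C(24,3).
Favorable = C(6,0) · C(6,2) · C(12,1) = 180; total = C(24,3) = 2024.
P = 180/2024 = 45/506 ≈ 0.0889.

45/506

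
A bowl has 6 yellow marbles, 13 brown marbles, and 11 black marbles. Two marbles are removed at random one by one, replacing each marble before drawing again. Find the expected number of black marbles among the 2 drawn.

By linearity of expectation, E[X] = Σ P(draw i is black); each independent draw has P(black) = 11/30.
E[X] = 2 · 11/30 = 11/15 ≈ 0.7333.

11/15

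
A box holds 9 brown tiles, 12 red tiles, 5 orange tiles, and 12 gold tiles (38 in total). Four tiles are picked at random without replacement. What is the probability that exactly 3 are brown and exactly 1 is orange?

Unordered draws without replacement: count favorable combinations over C(38,4).
Favorable = C(9,3) · C(12,0) · C(5,1) · C(12,0) = 420; total = C(38,4) = 73815.
P = 420/73815 = 4/703 ≈ 0.0057.

4/703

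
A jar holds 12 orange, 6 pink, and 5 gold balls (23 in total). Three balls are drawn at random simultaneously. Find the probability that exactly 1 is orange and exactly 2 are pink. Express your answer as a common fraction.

Unordered draws without replacement: count favorable combinations over C(23,3).
Favorable = C(12,1) · C(6,2) · C(5,0) = 180; total = C(23,3) = 1771.
P = 180/1771 = 180/1771 ≈ 0.1016.

180/1771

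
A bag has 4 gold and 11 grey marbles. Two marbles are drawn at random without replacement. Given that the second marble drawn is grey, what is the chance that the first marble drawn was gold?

2/7

P(first=gold and the second marble drawn is grey) = (4/15)·(11/14) = 22/105.
P(the second marble drawn is grey) = Σ over first color = 22/105 + 11/21 = 11/15.
By Bayes, P(first=gold | the second marble drawn is grey) = 22/105 / 11/15 = 2/7 ≈ 0.2857.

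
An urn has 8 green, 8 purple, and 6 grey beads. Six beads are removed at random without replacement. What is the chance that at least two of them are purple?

Sum the hypergeometric tail for j = 2,…,6 purple beads.
Favorable = C(8,2)·C(14,4) + C(8,3)·C(14,3) + C(8,4)·C(14,2) + C(8,5)·C(14,1) + C(8,6)·C(14,0) = 55594; total = C(22,6) = 74613.
P = 55594/74613 = 38/51 ≈ 0.7451.

38/51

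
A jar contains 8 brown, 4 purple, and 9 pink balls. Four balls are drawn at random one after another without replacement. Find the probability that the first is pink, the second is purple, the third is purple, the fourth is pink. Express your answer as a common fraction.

4/665

Multiply the conditional probability of each draw in order, without replacement, so each draw removes one from its color and from the total.
P = (9/21) · (4/20) · (3/19) · (8/18) = 4/665 ≈ 0.0060.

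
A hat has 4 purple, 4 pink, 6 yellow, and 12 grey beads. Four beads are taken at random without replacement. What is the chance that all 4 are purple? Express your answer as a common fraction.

Unordered draws without replacement: count favorable combinations over C(26,4).
Favorable = C(4,4) · C(4,0) · C(6,0) · C(12,0) = 1; total = C(26,4) = 14950.
P = 1/14950 = 1/14950 ≈ 0.0001.

1/14950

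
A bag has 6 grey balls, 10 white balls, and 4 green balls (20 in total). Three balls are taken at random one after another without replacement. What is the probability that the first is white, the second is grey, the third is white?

Multiply the conditional probability of each draw in order, without replacement, so each draw removes one from its color and from the total.
P = (10/20) · (6/19) · (9/18) = 3/38 ≈ 0.0789.

3/38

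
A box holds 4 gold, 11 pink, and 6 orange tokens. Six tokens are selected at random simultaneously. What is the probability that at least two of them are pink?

1221/1292

Sum the hypergeometric tail for j = 2,…,6 pink tokens.
Favorable = C(11,2)·C(10,4) + C(11,3)·C(10,3) + C(11,4)·C(10,2) + C(11,5)·C(10,1) + C(11,6)·C(10,0) = 51282; total = C(21,6) = 54264.
P = 51282/54264 = 1221/1292 ≈ 0.9450.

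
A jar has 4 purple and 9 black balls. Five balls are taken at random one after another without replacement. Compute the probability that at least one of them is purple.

Use the complement: P(at least one purple) = 1 − P(no purple).
P(none) = C(9,5)/C(13,5) = 126/1287.
So P = 1 − 126/1287 = 129/143 ≈ 0.9021.

129/143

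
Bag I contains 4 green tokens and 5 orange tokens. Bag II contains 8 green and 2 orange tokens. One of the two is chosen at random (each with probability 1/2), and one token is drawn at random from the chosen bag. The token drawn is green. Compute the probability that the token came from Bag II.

P(green | Bag I) = 4/9; P(green | Bag II) = 4/5.
P(green) = 1/2·4/9 + 1/2·4/5 = 28/45.
By Bayes' rule, P(Bag II | green) = 2/5 / 28/45 = 9/14 ≈ 0.6429.

9/14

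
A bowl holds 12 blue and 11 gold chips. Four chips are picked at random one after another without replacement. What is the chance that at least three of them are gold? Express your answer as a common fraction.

Sum the hypergeometric tail for j = 3,…,4 gold chips.
Favorable = C(11,3)·C(12,1) + C(11,4)·C(12,0) = 2310; total = C(23,4) = 8855.
P = 2310/8855 = 6/23 ≈ 0.2609.

6/23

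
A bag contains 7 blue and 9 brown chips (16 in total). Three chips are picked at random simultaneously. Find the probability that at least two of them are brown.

Sum the hypergeometric tail for j = 2,…,3 brown chips.
Favorable = C(9,2)·C(7,1) + C(9,3)·C(7,0) = 336; total = C(16,3) = 560.
P = 336/560 = 3/5 ≈ 0.6000.

3/5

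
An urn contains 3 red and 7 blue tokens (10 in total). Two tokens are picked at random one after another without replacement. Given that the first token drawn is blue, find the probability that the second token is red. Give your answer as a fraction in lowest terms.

After removing 1 blue, the urn has 3 red out of 9 remaining.
P(second is red | given) = 3/9 = 1/3 ≈ 0.3333.

1/3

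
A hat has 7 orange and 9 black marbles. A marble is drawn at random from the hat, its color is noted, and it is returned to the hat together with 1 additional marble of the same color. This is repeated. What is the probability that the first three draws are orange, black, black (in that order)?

Track the composition after each reinforcement of +1.
P = (7/16) · (9/17) · (10/18) = 35/272 ≈ 0.1287.

35/272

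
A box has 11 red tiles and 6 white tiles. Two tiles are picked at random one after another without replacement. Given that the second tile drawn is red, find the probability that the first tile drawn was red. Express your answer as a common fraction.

P(first=red and the second tile drawn is red) = (11/17)·(10/16) = 55/136.
P(the second tile drawn is red) = Σ over first color = 55/136 + 33/136 = 11/17.
By Bayes, P(first=red | the second tile drawn is red) = 55/136 / 11/17 = 5/8 ≈ 0.6250.

5/8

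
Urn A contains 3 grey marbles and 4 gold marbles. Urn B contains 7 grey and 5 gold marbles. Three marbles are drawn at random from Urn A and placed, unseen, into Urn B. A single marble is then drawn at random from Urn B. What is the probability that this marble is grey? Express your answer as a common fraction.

58/105

Condition on how many of the transferred marbles are grey (from Urn A: 3 grey of 7; then Urn B has 15 total).
  0 grey: C(3,0)C(4,3)/C(7,3) = 4/35; then P = 7/15
  1 grey: C(3,1)C(4,2)/C(7,3) = 18/35; then P = 8/15
  2 grey: C(3,2)C(4,1)/C(7,3) = 12/35; then P = 9/15
  3 grey: C(3,3)C(4,0)/C(7,3) = 1/35; then P = 10/15
P(grey from Urn B) = 58/105 ≈ 0.5524.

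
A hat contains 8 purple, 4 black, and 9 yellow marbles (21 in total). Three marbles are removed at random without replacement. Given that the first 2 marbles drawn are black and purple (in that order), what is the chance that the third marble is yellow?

After removing 1 purple, 1 black, the hat has 9 yellow out of 19 remaining.
P(third is yellow | given) = 9/19 ≈ 0.4737.

9/19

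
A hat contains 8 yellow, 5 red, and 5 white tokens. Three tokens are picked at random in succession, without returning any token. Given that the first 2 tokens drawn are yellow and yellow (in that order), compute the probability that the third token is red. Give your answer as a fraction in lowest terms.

After removing 2 yellow, the hat has 5 red out of 16 remaining.
P(third is red | given) = 5/16 ≈ 0.3125.

5/16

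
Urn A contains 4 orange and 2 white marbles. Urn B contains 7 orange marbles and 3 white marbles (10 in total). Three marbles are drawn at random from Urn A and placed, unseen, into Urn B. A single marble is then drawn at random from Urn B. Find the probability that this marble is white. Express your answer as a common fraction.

Condition on how many of the transferred marbles are white (from Urn A: 2 white of 6; then Urn B has 13 total).
  0 white: C(2,0)C(4,3)/C(6,3) = 1/5; then P = 3/13
  1 white: C(2,1)C(4,2)/C(6,3) = 3/5; then P = 4/13
  2 white: C(2,2)C(4,1)/C(6,3) = 1/5; then P = 5/13
P(white from Urn B) = 4/13 ≈ 0.3077.

4/13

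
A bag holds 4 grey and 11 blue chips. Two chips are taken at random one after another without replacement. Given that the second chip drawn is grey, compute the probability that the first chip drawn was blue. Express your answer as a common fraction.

P(first=blue and the second chip drawn is grey) = (11/15)·(4/14) = 22/105.
P(the second chip drawn is grey) = Σ over first color = 2/35 + 22/105 = 4/15.
By Bayes, P(first=blue | the second chip drawn is grey) = 22/105 / 4/15 = 11/14 ≈ 0.7857.

11/14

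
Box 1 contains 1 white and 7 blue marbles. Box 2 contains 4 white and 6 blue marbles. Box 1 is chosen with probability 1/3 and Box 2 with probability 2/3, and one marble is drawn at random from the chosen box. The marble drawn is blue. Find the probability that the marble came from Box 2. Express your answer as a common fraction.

48/83

P(blue | Box 1) = 7/8; P(blue | Box 2) = 3/5.
P(blue) = 1/3·7/8 + 2/3·3/5 = 83/120.
By Bayes' rule, P(Box 2 | blue) = 2/5 / 83/120 = 48/83 ≈ 0.5783.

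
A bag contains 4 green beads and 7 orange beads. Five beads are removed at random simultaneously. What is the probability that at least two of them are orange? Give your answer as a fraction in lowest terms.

65/66

Sum the hypergeometric tail for j = 2,…,5 orange beads.
Favorable = C(7,2)·C(4,3) + C(7,3)·C(4,2) + C(7,4)·C(4,1) + C(7,5)·C(4,0) = 455; total = C(11,5) = 462.
P = 455/462 = 65/66 ≈ 0.9848.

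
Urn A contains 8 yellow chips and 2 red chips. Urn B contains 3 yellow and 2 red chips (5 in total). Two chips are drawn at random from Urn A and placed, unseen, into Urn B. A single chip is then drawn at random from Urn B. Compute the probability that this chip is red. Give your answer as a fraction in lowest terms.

12/35

Condition on how many of the transferred chips are red (from Urn A: 2 red of 10; then Urn B has 7 total).
  0 red: C(2,0)C(8,2)/C(10,2) = 28/45; then P = 2/7
  1 red: C(2,1)C(8,1)/C(10,2) = 16/45; then P = 3/7
  2 red: C(2,2)C(8,0)/C(10,2) = 1/45; then P = 4/7
P(red from Urn B) = 12/35 ≈ 0.3429.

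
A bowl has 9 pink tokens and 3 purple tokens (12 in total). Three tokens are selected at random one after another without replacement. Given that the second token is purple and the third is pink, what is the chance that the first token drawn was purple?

1/5

P(first=purple and the second token is purple and the third is pink) = (3/12)·(2/11)·(9/10) = 9/220.
P(E) = Σ over first color = 9/55 + 9/220 = 9/44.
By Bayes, P(first=purple | E) = 9/220 / 9/44 = 1/5 ≈ 0.2000.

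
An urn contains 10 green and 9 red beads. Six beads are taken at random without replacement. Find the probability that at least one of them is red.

Use the complement: P(at least one red) = 1 − P(no red).
P(none) = C(10,6)/C(19,6) = 210/27132.
So P = 1 − 210/27132 = 641/646 ≈ 0.9923.

641/646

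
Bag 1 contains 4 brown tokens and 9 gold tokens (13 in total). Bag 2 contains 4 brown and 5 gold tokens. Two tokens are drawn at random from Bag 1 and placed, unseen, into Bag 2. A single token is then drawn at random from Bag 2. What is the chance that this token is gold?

83/143

Condition on how many of the transferred tokens are gold (from Bag 1: 9 gold of 13; then Bag 2 has 11 total).
  0 gold: C(9,0)C(4,2)/C(13,2) = 1/13; then P = 5/11
  1 gold: C(9,1)C(4,1)/C(13,2) = 6/13; then P = 6/11
  2 gold: C(9,2)C(4,0)/C(13,2) = 6/13; then P = 7/11
P(gold from Bag 2) = 83/143 ≈ 0.5804.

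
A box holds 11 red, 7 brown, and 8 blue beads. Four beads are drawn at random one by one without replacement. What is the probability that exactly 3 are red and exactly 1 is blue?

132/1495

Unordered draws without replacement: count favorable combinations over C(26,4).
Favorable = C(11,3) · C(7,0) · C(8,1) = 1320; total = C(26,4) = 14950.
P = 1320/14950 = 132/1495 ≈ 0.0883.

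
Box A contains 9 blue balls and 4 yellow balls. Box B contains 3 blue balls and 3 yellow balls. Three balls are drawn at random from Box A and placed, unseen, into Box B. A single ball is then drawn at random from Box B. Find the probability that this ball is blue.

Condition on how many of the transferred balls are blue (from Box A: 9 blue of 13; then Box B has 9 total).
  0 blue: C(9,0)C(4,3)/C(13,3) = 2/143; then P = 3/9
  1 blue: C(9,1)C(4,2)/C(13,3) = 27/143; then P = 4/9
  2 blue: C(9,2)C(4,1)/C(13,3) = 72/143; then P = 5/9
  3 blue: C(9,3)C(4,0)/C(13,3) = 42/143; then P = 6/9
P(blue from Box B) = 22/39 ≈ 0.5641.

22/39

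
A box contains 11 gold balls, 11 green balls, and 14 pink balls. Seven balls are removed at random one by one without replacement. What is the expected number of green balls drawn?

By linearity of expectation, E[X] = Σ P(draw i is green); by symmetry each draw (even without replacement) has P(green) = 11/36.
E[X] = 7 · 11/36 = 77/36 ≈ 2.1389.

77/36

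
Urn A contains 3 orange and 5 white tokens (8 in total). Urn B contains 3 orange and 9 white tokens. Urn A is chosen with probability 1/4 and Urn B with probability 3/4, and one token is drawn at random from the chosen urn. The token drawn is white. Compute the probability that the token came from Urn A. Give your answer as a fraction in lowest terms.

P(white | Urn A) = 5/8; P(white | Urn B) = 3/4.
P(white) = 1/4·5/8 + 3/4·3/4 = 23/32.
By Bayes' rule, P(Urn A | white) = 5/32 / 23/32 = 5/23 ≈ 0.2174.

5/23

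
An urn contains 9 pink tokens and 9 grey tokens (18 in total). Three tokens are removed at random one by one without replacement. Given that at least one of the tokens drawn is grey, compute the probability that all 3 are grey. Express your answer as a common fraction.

P(all 3 grey) = C(9,3)/C(18,3) = 7/68; P(at least one grey) = 1 − C(9,3)/C(18,3) = 61/68.
Since 'all 3 grey' ⊆ 'at least one grey', P(all 3 | at least one) = 7/68 / 61/68 = 7/61 ≈ 0.1148.

7/61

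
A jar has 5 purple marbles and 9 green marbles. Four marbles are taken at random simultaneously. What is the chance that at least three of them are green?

Sum the hypergeometric tail for j = 3,…,4 green marbles.
Favorable = C(9,3)·C(5,1) + C(9,4)·C(5,0) = 546; total = C(14,4) = 1001.
P = 546/1001 = 6/11 ≈ 0.5455.

6/11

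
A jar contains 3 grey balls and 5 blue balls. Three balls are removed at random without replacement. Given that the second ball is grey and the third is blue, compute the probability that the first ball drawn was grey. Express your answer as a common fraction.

P(first=grey and the second ball is grey and the third is blue) = (3/8)·(2/7)·(5/6) = 5/56.
P(E) = Σ over first color = 5/56 + 5/28 = 15/56.
By Bayes, P(first=grey | E) = 5/56 / 15/56 = 1/3 ≈ 0.3333.

1/3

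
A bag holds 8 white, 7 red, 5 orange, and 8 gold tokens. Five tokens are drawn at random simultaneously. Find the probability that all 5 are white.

1/1755

Unordered draws without replacement: count favorable combinations over C(28,5).
Favorable = C(8,5) · C(7,0) · C(5,0) · C(8,0) = 56; total = C(28,5) = 98280.
P = 56/98280 = 1/1755 ≈ 0.0006.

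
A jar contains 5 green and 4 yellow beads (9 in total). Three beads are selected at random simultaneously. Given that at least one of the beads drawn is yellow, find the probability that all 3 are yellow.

P(all 3 yellow) = C(4,3)/C(9,3) = 1/21; P(at least one yellow) = 1 − C(5,3)/C(9,3) = 37/42.
Since 'all 3 yellow' ⊆ 'at least one yellow', P(all 3 | at least one) = 1/21 / 37/42 = 2/37 ≈ 0.0541.

2/37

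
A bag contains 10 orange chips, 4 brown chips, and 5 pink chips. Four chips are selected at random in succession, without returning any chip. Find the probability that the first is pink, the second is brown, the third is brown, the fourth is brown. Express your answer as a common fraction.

Multiply the conditional probability of each draw in order, without replacement, so each draw removes one from its color and from the total.
P = (5/19) · (4/18) · (3/17) · (2/16) = 5/3876 ≈ 0.0013.

5/3876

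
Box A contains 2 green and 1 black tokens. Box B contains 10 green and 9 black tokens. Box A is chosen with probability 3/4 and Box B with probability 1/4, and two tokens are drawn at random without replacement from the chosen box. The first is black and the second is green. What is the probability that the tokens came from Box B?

P(E | Box A) = 1/3; P(E | Box B) = 5/19.
P(E) = 3/4·1/3 + 1/4·5/19 = 6/19.
By Bayes' rule, P(Box B | E) = 5/76 / 6/19 = 5/24 ≈ 0.2083.

5/24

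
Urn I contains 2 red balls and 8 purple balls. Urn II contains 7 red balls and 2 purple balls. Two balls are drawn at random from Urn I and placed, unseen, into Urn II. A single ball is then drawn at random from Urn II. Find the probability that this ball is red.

37/55

Condition on how many of the transferred balls are red (from Urn I: 2 red of 10; then Urn II has 11 total).
  0 red: C(2,0)C(8,2)/C(10,2) = 28/45; then P = 7/11
  1 red: C(2,1)C(8,1)/C(10,2) = 16/45; then P = 8/11
  2 red: C(2,2)C(8,0)/C(10,2) = 1/45; then P = 9/11
P(red from Urn II) = 37/55 ≈ 0.6727.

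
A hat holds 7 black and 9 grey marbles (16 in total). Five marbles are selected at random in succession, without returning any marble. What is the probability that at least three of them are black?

Sum the hypergeometric tail for j = 3,…,5 black marbles.
Favorable = C(7,3)·C(9,2) + C(7,4)·C(9,1) + C(7,5)·C(9,0) = 1596; total = C(16,5) = 4368.
P = 1596/4368 = 19/52 ≈ 0.3654.

19/52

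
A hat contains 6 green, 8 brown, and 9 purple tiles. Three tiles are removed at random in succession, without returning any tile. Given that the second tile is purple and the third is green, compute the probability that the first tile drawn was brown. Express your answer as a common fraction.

8/21

P(first=brown and the second tile is purple and the third is green) = (8/23)·(9/22)·(6/21) = 72/1771.
P(E) = Σ over first color = 45/1771 + 72/1771 + 72/1771 = 27/253.
By Bayes, P(first=brown | E) = 72/1771 / 27/253 = 8/21 ≈ 0.3810.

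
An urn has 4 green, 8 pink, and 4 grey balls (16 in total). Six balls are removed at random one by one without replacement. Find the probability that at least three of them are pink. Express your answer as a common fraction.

Sum the hypergeometric tail for j = 3,…,6 pink balls.
Favorable = C(8,3)·C(8,3) + C(8,4)·C(8,2) + C(8,5)·C(8,1) + C(8,6)·C(8,0) = 5572; total = C(16,6) = 8008.
P = 5572/8008 = 199/286 ≈ 0.6958.

199/286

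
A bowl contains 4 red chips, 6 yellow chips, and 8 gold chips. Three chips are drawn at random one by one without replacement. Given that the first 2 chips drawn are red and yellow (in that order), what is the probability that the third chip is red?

3/16

After removing 1 red, 1 yellow, the bowl has 3 red out of 16 remaining.
P(third is red | given) = 3/16 ≈ 0.1875.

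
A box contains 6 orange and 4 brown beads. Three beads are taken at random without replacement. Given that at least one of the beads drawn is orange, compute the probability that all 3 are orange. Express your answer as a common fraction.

5/29

P(all 3 orange) = C(6,3)/C(10,3) = 1/6; P(at least one orange) = 1 − C(4,3)/C(10,3) = 29/30.
Since 'all 3 orange' ⊆ 'at least one orange', P(all 3 | at least one) = 1/6 / 29/30 = 5/29 ≈ 0.1724.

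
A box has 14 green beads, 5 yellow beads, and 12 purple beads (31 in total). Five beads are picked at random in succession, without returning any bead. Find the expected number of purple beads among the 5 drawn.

60/31

By linearity of expectation, E[X] = Σ P(draw i is purple); by symmetry each draw (even without replacement) has P(purple) = 12/31.
E[X] = 5 · 12/31 = 60/31 ≈ 1.9355.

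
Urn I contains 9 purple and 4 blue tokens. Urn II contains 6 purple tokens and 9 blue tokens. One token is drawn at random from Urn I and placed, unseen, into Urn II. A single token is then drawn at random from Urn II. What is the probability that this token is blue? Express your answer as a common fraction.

121/208

Condition on how many of the transferred tokens are blue (from Urn I: 4 blue of 13; then Urn II has 16 total).
  0 blue: C(4,0)C(9,1)/C(13,1) = 9/13; then P = 9/16
  1 blue: C(4,1)C(9,0)/C(13,1) = 4/13; then P = 10/16
P(blue from Urn II) = 121/208 ≈ 0.5817.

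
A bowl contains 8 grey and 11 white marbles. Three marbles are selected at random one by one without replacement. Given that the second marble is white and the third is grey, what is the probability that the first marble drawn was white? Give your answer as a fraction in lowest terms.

P(first=white and the second marble is white and the third is grey) = (11/19)·(10/18)·(8/17) = 440/2907.
P(E) = Σ over first color = 308/2907 + 440/2907 = 44/171.
By Bayes, P(first=white | E) = 440/2907 / 44/171 = 10/17 ≈ 0.5882.

10/17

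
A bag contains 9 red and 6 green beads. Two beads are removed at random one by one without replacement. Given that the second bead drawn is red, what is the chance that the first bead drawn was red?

4/7

P(first=red and the second bead drawn is red) = (9/15)·(8/14) = 12/35.
P(the second bead drawn is red) = Σ over first color = 12/35 + 9/35 = 3/5.
By Bayes, P(first=red | the second bead drawn is red) = 12/35 / 3/5 = 4/7 ≈ 0.5714.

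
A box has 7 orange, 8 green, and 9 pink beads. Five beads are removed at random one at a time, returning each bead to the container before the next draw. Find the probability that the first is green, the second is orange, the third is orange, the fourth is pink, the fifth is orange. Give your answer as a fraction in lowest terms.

343/110592

Multiply the conditional probability of each draw in order, with replacement (the composition resets each draw).
P = (8/24) · (7/24) · (7/24) · (9/24) · (7/24) = 343/110592 ≈ 0.0031.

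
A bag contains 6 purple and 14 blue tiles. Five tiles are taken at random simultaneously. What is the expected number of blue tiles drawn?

By linearity of expectation, E[X] = Σ P(draw i is blue); by symmetry each draw (even without replacement) has P(blue) = 14/20.
E[X] = 5 · 14/20 = 7/2 ≈ 3.5000.

7/2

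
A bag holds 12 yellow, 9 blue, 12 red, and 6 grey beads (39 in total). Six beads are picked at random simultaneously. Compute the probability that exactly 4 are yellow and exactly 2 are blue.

Unordered draws without replacement: count favorable combinations over C(39,6).
Favorable = C(12,4) · C(9,2) · C(12,0) · C(6,0) = 17820; total = C(39,6) = 3262623.
P = 17820/3262623 = 5940/1087541 ≈ 0.0055.

5940/1087541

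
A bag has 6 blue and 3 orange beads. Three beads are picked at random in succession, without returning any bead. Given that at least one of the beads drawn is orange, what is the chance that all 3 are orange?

P(all 3 orange) = C(3,3)/C(9,3) = 1/84; P(at least one orange) = 1 − C(6,3)/C(9,3) = 16/21.
Since 'all 3 orange' ⊆ 'at least one orange', P(all 3 | at least one) = 1/84 / 16/21 = 1/64 ≈ 0.0156.

1/64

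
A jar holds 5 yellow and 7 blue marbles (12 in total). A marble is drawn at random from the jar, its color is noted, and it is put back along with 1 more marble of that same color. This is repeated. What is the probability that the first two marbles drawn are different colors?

35/78

Either blue then yellow, or yellow then blue; after the first draw the total is 13.
P = (7/12)·(5/13) + (5/12)·(7/13) = 35/78 ≈ 0.4487.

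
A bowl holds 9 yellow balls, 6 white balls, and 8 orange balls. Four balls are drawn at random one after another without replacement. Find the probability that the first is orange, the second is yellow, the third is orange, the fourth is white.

18/1265

Multiply the conditional probability of each draw in order, without replacement, so each draw removes one from its color and from the total.
P = (8/23) · (9/22) · (7/21) · (6/20) = 18/1265 ≈ 0.0142.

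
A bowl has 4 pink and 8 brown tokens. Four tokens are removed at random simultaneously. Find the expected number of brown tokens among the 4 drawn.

8/3

By linearity of expectation, E[X] = Σ P(draw i is brown); by symmetry each draw (even without replacement) has P(brown) = 8/12.
E[X] = 4 · 8/12 = 8/3 ≈ 2.6667.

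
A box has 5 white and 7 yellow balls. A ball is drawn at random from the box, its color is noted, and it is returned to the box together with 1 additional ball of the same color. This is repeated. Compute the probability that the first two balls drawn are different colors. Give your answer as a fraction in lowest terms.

35/78

Either white then yellow, or yellow then white; after the first draw the total is 13.
P = (5/12)·(7/13) + (7/12)·(5/13) = 35/78 ≈ 0.4487.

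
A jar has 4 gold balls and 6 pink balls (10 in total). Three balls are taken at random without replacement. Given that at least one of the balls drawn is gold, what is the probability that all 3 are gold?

1/25

P(all 3 gold) = C(4,3)/C(10,3) = 1/30; P(at least one gold) = 1 − C(6,3)/C(10,3) = 5/6.
Since 'all 3 gold' ⊆ 'at least one gold', P(all 3 | at least one) = 1/30 / 5/6 = 1/25 ≈ 0.0400.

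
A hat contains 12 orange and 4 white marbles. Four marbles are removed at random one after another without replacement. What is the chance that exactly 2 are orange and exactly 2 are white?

Unordered draws without replacement: count favorable combinations over C(16,4).
Favorable = C(12,2) · C(4,2) = 396; total = C(16,4) = 1820.
P = 396/1820 = 99/455 ≈ 0.2176.

99/455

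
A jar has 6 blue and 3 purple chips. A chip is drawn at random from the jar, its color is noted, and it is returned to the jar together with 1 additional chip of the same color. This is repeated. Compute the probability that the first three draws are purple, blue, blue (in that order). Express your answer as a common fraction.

Track the composition after each reinforcement of +1.
P = (3/9) · (6/10) · (7/11) = 7/55 ≈ 0.1273.

7/55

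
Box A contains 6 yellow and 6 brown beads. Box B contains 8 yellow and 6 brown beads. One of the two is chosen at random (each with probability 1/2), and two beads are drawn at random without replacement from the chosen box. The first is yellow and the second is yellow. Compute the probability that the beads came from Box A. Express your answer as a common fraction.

P(E | Box A) = 5/22; P(E | Box B) = 4/13.
P(E) = 1/2·5/22 + 1/2·4/13 = 153/572.
By Bayes' rule, P(Box A | E) = 5/44 / 153/572 = 65/153 ≈ 0.4248.

65/153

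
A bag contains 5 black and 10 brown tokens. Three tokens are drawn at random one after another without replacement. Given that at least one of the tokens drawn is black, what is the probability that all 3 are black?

2/67

P(all 3 black) = C(5,3)/C(15,3) = 2/91; P(at least one black) = 1 − C(10,3)/C(15,3) = 67/91.
Since 'all 3 black' ⊆ 'at least one black', P(all 3 | at least one) = 2/91 / 67/91 = 2/67 ≈ 0.0299.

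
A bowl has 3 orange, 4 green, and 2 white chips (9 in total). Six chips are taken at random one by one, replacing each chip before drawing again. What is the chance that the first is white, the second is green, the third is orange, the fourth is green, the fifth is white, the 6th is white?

Multiply the conditional probability of each draw in order, with replacement (the composition resets each draw).
P = (2/9) · (4/9) · (3/9) · (4/9) · (2/9) · (2/9) = 128/177147 ≈ 0.0007.

128/177147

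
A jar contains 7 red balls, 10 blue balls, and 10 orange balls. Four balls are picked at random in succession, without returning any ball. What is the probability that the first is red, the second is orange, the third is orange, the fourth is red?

7/780

Multiply the conditional probability of each draw in order, without replacement, so each draw removes one from its color and from the total.
P = (7/27) · (10/26) · (9/25) · (6/24) = 7/780 ≈ 0.0090.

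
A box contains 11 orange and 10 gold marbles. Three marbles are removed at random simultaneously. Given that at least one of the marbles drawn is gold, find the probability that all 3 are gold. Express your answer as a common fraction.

P(all 3 gold) = C(10,3)/C(21,3) = 12/133; P(at least one gold) = 1 − C(11,3)/C(21,3) = 233/266.
Since 'all 3 gold' ⊆ 'at least one gold', P(all 3 | at least one) = 12/133 / 233/266 = 24/233 ≈ 0.1030.

24/233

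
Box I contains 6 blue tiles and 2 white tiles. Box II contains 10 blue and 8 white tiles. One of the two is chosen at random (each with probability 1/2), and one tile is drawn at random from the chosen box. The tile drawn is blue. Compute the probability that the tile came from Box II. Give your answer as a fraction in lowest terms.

P(blue | Box I) = 3/4; P(blue | Box II) = 5/9.
P(blue) = 1/2·3/4 + 1/2·5/9 = 47/72.
By Bayes' rule, P(Box II | blue) = 5/18 / 47/72 = 20/47 ≈ 0.4255.

20/47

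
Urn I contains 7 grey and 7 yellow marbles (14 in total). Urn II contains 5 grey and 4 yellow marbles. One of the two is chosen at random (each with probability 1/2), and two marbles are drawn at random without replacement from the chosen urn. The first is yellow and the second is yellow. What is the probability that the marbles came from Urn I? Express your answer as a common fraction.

P(E | Urn I) = 3/13; P(E | Urn II) = 1/6.
P(E) = 1/2·3/13 + 1/2·1/6 = 31/156.
By Bayes' rule, P(Urn I | E) = 3/26 / 31/156 = 18/31 ≈ 0.5806.

18/31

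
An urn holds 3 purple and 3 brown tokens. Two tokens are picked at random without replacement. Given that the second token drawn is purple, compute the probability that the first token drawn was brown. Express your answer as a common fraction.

3/5

P(first=brown and the second token drawn is purple) = (3/6)·(3/5) = 3/10.
P(the second token drawn is purple) = Σ over first color = 1/5 + 3/10 = 1/2.
By Bayes, P(first=brown | the second token drawn is purple) = 3/10 / 1/2 = 3/5 ≈ 0.6000.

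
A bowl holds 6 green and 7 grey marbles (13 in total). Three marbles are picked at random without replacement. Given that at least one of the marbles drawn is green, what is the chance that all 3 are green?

P(all 3 green) = C(6,3)/C(13,3) = 10/143; P(at least one green) = 1 − C(7,3)/C(13,3) = 251/286.
Since 'all 3 green' ⊆ 'at least one green', P(all 3 | at least one) = 10/143 / 251/286 = 20/251 ≈ 0.0797.

20/251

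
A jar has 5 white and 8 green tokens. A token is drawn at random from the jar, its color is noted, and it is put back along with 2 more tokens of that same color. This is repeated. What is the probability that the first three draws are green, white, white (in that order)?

56/663

Track the composition after each reinforcement of +2.
P = (8/13) · (5/15) · (7/17) = 56/663 ≈ 0.0845.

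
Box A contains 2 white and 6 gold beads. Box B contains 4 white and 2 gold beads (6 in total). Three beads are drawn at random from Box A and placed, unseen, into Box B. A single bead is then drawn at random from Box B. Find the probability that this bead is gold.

17/36

Condition on how many of the transferred beads are gold (from Box A: 6 gold of 8; then Box B has 9 total).
  1 gold: C(6,1)C(2,2)/C(8,3) = 3/28; then P = 3/9
  2 gold: C(6,2)C(2,1)/C(8,3) = 15/28; then P = 4/9
  3 gold: C(6,3)C(2,0)/C(8,3) = 5/14; then P = 5/9
P(gold from Box B) = 17/36 ≈ 0.4722.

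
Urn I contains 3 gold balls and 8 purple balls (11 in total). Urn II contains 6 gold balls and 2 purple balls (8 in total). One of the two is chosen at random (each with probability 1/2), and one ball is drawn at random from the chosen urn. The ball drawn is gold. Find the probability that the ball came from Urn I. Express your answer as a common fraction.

4/15

P(gold | Urn I) = 3/11; P(gold | Urn II) = 3/4.
P(gold) = 1/2·3/11 + 1/2·3/4 = 45/88.
By Bayes' rule, P(Urn I | gold) = 3/22 / 45/88 = 4/15 ≈ 0.2667.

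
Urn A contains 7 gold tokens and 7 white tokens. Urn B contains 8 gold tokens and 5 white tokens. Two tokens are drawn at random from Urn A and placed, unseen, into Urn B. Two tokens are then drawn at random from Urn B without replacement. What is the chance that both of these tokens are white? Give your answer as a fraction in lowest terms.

66/455

Condition on how many of the transferred tokens are white (from Urn A: 7 white of 14; then Urn B has 15 total).
  0 white: C(7,0)C(7,2)/C(14,2) = 3/13; then P = C(5,2)/C(15,2) = 2/21
  1 white: C(7,1)C(7,1)/C(14,2) = 7/13; then P = C(6,2)/C(15,2) = 1/7
  2 white: C(7,2)C(7,0)/C(14,2) = 3/13; then P = C(7,2)/C(15,2) = 1/5
P(both white) = 66/455 ≈ 0.1451.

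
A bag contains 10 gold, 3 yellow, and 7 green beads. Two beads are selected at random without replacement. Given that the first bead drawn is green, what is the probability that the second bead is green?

After removing 1 green, the bag has 6 green out of 19 remaining.
P(second is green | given) = 6/19 ≈ 0.3158.

6/19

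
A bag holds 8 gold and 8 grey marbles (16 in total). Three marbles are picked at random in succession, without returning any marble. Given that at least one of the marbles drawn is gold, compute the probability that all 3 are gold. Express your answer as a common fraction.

1/9

P(all 3 gold) = C(8,3)/C(16,3) = 1/10; P(at least one gold) = 1 − C(8,3)/C(16,3) = 9/10.
Since 'all 3 gold' ⊆ 'at least one gold', P(all 3 | at least one) = 1/10 / 9/10 = 1/9 ≈ 0.1111.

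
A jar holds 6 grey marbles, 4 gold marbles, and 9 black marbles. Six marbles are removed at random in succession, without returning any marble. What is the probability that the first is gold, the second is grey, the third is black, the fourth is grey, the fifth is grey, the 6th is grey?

Multiply the conditional probability of each draw in order, without replacement, so each draw removes one from its color and from the total.
P = (4/19) · (6/18) · (9/17) · (5/16) · (4/15) · (3/14) = 3/4522 ≈ 0.0007.

3/4522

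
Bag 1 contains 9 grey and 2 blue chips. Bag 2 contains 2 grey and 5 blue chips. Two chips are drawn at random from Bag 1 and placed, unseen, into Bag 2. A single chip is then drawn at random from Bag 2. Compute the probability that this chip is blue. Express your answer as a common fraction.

Condition on how many of the transferred chips are blue (from Bag 1: 2 blue of 11; then Bag 2 has 9 total).
  0 blue: C(2,0)C(9,2)/C(11,2) = 36/55; then P = 5/9
  1 blue: C(2,1)C(9,1)/C(11,2) = 18/55; then P = 6/9
  2 blue: C(2,2)C(9,0)/C(11,2) = 1/55; then P = 7/9
P(blue from Bag 2) = 59/99 ≈ 0.5960.

59/99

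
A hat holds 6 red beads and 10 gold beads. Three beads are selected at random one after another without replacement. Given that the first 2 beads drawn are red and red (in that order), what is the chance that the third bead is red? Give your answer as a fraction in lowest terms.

After removing 2 red, the hat has 4 red out of 14 remaining.
P(third is red | given) = 4/14 = 2/7 ≈ 0.2857.

2/7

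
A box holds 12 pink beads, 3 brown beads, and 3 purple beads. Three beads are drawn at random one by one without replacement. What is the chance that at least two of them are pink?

77/102

Sum the hypergeometric tail for j = 2,…,3 pink beads.
Favorable = C(12,2)·C(6,1) + C(12,3)·C(6,0) = 616; total = C(18,3) = 816.
P = 616/816 = 77/102 ≈ 0.7549.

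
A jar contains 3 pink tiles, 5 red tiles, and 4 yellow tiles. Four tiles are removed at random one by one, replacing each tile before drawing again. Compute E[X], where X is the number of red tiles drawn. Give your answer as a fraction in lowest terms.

5/3

By linearity of expectation, E[X] = Σ P(draw i is red); each independent draw has P(red) = 5/12.
E[X] = 4 · 5/12 = 5/3 ≈ 1.6667.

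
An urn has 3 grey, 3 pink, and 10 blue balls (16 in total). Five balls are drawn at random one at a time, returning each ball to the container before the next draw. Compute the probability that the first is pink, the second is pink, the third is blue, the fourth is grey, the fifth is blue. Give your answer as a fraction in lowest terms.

Multiply the conditional probability of each draw in order, with replacement (the composition resets each draw).
P = (3/16) · (3/16) · (10/16) · (3/16) · (10/16) = 675/262144 ≈ 0.0026.

675/262144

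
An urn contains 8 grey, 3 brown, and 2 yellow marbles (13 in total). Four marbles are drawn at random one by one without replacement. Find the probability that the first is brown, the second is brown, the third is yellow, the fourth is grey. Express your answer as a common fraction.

Multiply the conditional probability of each draw in order, without replacement, so each draw removes one from its color and from the total.
P = (3/13) · (2/12) · (2/11) · (8/10) = 4/715 ≈ 0.0056.

4/715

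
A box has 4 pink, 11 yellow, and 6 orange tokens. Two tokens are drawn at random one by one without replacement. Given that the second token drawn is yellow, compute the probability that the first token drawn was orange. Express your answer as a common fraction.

3/10

P(first=orange and the second token drawn is yellow) = (6/21)·(11/20) = 11/70.
P(the second token drawn is yellow) = Σ over first color = 11/105 + 11/42 + 11/70 = 11/21.
By Bayes, P(first=orange | the second token drawn is yellow) = 11/70 / 11/21 = 3/10 ≈ 0.3000.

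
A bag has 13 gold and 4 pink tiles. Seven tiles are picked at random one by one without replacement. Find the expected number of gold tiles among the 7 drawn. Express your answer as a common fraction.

By linearity of expectation, E[X] = Σ P(draw i is gold); by symmetry each draw (even without replacement) has P(gold) = 13/17.
E[X] = 7 · 13/17 = 91/17 ≈ 5.3529.

91/17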